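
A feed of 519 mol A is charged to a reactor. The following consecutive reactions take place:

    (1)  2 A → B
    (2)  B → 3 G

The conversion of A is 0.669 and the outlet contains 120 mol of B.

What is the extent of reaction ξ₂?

Conversion of A: A consumed = 2ξ₁ = 0.669 × 519 → ξ₁ = 173.6 mol.
B balance: n_B = 0 + 1ξ₁ − 1ξ₂ = 120 → ξ₂ = (1·173.6 − 120)/1 = 53.61 mol.
Outlet amounts (n = n₀ + Σ ν·ξ):
  A: 519 − 2(173.6) = 171.8
  B: 0 + 1(173.6) − 1(53.61) = 120
  G: 0 + 3(53.61) = 160.8

ξ₂ = 53.6 mol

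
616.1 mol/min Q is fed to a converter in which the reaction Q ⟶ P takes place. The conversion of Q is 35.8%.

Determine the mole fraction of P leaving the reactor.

0.358

Q reacted = 0.358 × 616.1 = 220.6 mol/min; ν_Q = −1, so ξ = 220.6/1 = 220.6 mol/min.
Outlet amounts (n = n₀ + ν ξ):
  Q: 616.1 − 1(220.6) = 395.5
  P: 0 + 1(220.6) = 220.6
Total out = 616.1 mol/min; y_P = 220.6 / 616.1 = 0.358.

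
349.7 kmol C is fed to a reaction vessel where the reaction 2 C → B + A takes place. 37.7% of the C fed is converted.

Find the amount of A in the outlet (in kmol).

C reacted = 0.377 × 349.7 = 131.8 kmol; ν_C = −2, so ξ = 131.8/2 = 65.92 kmol.
Outlet amounts (n = n₀ + ν ξ):
  C: 349.7 − 2(65.92) = 217.9
  B: 0 + 1(65.92) = 65.92
  A: 0 + 1(65.92) = 65.92

65.9 kmol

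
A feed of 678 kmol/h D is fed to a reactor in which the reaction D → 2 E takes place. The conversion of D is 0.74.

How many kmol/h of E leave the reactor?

1000 kmol/h

D reacted = 0.74 × 678 = 501.7 kmol/h; ν_D = −1, so ξ = 501.7/1 = 501.7 kmol/h.
Outlet amounts (n = n₀ + ν ξ):
  D: 678 − 1(501.7) = 176.3
  E: 0 + 2(501.7) = 1003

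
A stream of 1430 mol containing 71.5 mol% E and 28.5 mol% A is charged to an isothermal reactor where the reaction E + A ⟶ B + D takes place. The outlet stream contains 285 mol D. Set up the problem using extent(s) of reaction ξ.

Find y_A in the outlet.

0.0857

For D: n = n₀ + 1ξ → 285 = 0 + 1ξ, giving ξ = 285 mol.
Outlet amounts (n = n₀ + ν ξ):
  E: 1022 − 1(285) = 737.5
  A: 407.6 − 1(285) = 122.6
  B: 0 + 1(285) = 285
  D: 0 + 1(285) = 285
Total out = 1430 mol; y_A = 122.6 / 1430 = 0.0857.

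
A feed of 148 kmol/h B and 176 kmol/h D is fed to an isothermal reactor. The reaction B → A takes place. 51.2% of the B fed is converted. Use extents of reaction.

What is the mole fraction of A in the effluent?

B reacted = 0.512 × 148 = 75.78 kmol/h; ν_B = −1, so ξ = 75.78/1 = 75.78 kmol/h.
Outlet amounts (n = n₀ + ν ξ):
  B: 148 − 1(75.78) = 72.22
  A: 0 + 1(75.78) = 75.78
  D: 176 (inert)
Total out = 324 kmol/h; y_A = 75.78 / 324 = 0.2339.

0.234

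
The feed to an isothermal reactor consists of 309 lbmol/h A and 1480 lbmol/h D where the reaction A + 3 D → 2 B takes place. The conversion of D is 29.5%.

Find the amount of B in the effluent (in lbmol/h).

D reacted = 0.295 × 1480 = 436.6 lbmol/h; ν_D = −3, so ξ = 436.6/3 = 145.5 lbmol/h.
Outlet amounts (n = n₀ + ν ξ):
  A: 309 − 1(145.5) = 163.5
  D: 1480 − 3(145.5) = 1043
  B: 0 + 2(145.5) = 291.1

291 lbmol/h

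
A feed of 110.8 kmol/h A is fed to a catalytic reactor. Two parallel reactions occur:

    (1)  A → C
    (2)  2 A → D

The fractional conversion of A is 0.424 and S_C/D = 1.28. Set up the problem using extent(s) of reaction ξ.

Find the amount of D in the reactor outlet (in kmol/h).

14.3 kmol/h

Conversion of A: A consumed = 0.424 × 110.8 = 46.98 kmol/h = 1ξ₁ + 2ξ₂.
Selectivity: 1ξ₁ / (1ξ₂) = 1.28 → ξ₁ = 1.28 ξ₂.
Substitute: (1·1.28 + 2) ξ₂ = 46.98 → ξ₂ = 14.32 kmol/h, ξ₁ = 18.33 kmol/h.
Outlet amounts (n = n₀ + Σ ν·ξ):
  A: 110.8 − 1(18.33) − 2(14.32) = 63.82
  C: 0 + 1(18.33) = 18.33
  D: 0 + 1(14.32) = 14.32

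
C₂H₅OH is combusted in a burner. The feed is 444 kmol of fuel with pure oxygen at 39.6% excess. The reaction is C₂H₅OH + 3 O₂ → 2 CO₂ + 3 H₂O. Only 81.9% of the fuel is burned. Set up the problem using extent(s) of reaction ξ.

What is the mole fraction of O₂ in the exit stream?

0.288

Stoichiometric O₂ = 3 × 444 = 1332 kmol; O₂ fed = 1332 × 1.396 = 1859 kmol.
Fuel reacted = 0.819 × 444 → ξ = 363.6 kmol.
Outlet (n = n₀ + ν ξ):
  C₂H₅OH: 444 − 1(363.6) = 80.36
  O₂: 1859 − 3(363.6) = 768.6
  CO₂: 0 + 2(363.6) = 727.3
  H₂O: 0 + 3(363.6) = 1091
Total out = 2667 kmol; y_O₂ = 768.6 / 2667 = 0.2882.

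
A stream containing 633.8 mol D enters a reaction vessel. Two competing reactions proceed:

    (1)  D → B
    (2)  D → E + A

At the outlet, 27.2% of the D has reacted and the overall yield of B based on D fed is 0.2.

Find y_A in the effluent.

0.0672

Yield of B: 1ξ₁ / 633.8 = 0.2 → ξ₁ = 126.8 mol.
Conversion of D: 1ξ₁ + 1ξ₂ = 0.272 × 633.8 = 172.4 → ξ₂ = 45.63 mol.
Outlet amounts (n = n₀ + Σ ν·ξ):
  D: 633.8 − 1(126.8) − 1(45.63) = 461.4
  B: 0 + 1(126.8) = 126.8
  E: 0 + 1(45.63) = 45.63
  A: 0 + 1(45.63) = 45.63
Total out = 679.4 mol; y_A = 45.63 / 679.4 = 0.06716.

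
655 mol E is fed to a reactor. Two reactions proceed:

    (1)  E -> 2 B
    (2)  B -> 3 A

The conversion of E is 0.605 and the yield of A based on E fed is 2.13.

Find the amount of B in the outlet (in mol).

Conversion of E: E consumed = 1ξ₁ = 0.605 × 655 → ξ₁ = 396.3 mol.
Yield of A: 3ξ₂ / 655 = 2.13 → ξ₂ = 465 mol.
Outlet amounts (n = n₀ + Σ ν·ξ):
  E: 655 − 1(396.3) = 258.7
  B: 0 + 2(396.3) − 1(465) = 327.5
  A: 0 + 3(465) = 1395

328 mol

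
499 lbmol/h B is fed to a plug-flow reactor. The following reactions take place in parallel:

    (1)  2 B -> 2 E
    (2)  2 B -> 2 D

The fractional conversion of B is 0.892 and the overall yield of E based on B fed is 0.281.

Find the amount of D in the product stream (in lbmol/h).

305 lbmol/h

Yield of E: 2ξ₁ / 499 = 0.281 → ξ₁ = 70.11 lbmol/h.
Conversion of B: 2ξ₁ + 2ξ₂ = 0.892 × 499 = 445.1 → ξ₂ = 152.4 lbmol/h.
Outlet amounts (n = n₀ + Σ ν·ξ):
  B: 499 − 2(70.11) − 2(152.4) = 53.89
  E: 0 + 2(70.11) = 140.2
  D: 0 + 2(152.4) = 304.9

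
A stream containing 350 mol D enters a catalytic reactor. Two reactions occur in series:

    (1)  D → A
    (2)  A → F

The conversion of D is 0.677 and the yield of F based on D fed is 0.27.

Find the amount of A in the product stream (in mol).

Conversion of D: D consumed = 1ξ₁ = 0.677 × 350 → ξ₁ = 237 mol.
Yield of F: 1ξ₂ / 350 = 0.27 → ξ₂ = 94.5 mol.
Outlet amounts (n = n₀ + Σ ν·ξ):
  D: 350 − 1(237) = 113
  A: 0 + 1(237) − 1(94.5) = 142.5
  F: 0 + 1(94.5) = 94.5

142 mol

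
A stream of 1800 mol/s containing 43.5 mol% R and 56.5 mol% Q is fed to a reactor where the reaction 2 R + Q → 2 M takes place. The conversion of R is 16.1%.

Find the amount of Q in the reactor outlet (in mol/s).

R reacted = 0.161 × 783 = 126.1 mol/s; ν_R = −2, so ξ = 126.1/2 = 63.03 mol/s.
Outlet amounts (n = n₀ + ν ξ):
  R: 783 − 2(63.03) = 656.9
  Q: 1017 − 1(63.03) = 954
  M: 0 + 2(63.03) = 126.1

954 mol/s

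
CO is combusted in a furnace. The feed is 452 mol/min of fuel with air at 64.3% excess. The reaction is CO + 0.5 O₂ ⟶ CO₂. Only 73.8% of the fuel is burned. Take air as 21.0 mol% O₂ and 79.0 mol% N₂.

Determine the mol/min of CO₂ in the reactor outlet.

Stoichiometric O₂ = 0.5 × 452 = 226 mol/min; O₂ fed = 226 × 1.643 = 371.3 mol/min.
N₂ fed = 371.3 × 79/21 = 1397 mol/min.
Fuel reacted = 0.738 × 452 → ξ = 333.6 mol/min.
Outlet (n = n₀ + ν ξ):
  CO: 452 − 1(333.6) = 118.4
  O₂: 371.3 − 0.5(333.6) = 204.5
  N₂: 1397 (inert)
  CO₂: 0 + 1(333.6) = 333.6

334 mol/min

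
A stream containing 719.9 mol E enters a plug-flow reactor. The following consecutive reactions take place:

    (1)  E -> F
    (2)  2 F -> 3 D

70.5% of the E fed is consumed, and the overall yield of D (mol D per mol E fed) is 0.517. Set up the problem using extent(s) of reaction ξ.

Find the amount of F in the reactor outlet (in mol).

Conversion of E: E consumed = 1ξ₁ = 0.705 × 719.9 → ξ₁ = 507.5 mol.
Yield of D: 3ξ₂ / 719.9 = 0.517 → ξ₂ = 124.1 mol.
Outlet amounts (n = n₀ + Σ ν·ξ):
  E: 719.9 − 1(507.5) = 212.4
  F: 0 + 1(507.5) − 2(124.1) = 259.4
  D: 0 + 3(124.1) = 372.2

259 mol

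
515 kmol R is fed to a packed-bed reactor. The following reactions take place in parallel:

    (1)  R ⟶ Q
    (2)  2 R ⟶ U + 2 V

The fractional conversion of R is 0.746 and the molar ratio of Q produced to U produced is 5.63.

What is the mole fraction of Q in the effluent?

Conversion of R: R consumed = 0.746 × 515 = 384.2 kmol = 1ξ₁ + 2ξ₂.
Selectivity: 1ξ₁ / (1ξ₂) = 5.63 → ξ₁ = 5.63 ξ₂.
Substitute: (1·5.63 + 2) ξ₂ = 384.2 → ξ₂ = 50.35 kmol, ξ₁ = 283.5 kmol.
Outlet amounts (n = n₀ + Σ ν·ξ):
  R: 515 − 1(283.5) − 2(50.35) = 130.8
  Q: 0 + 1(283.5) = 283.5
  U: 0 + 1(50.35) = 50.35
  V: 0 + 2(50.35) = 100.7
Total out = 565.4 kmol; y_Q = 283.5 / 565.4 = 0.5014.

0.501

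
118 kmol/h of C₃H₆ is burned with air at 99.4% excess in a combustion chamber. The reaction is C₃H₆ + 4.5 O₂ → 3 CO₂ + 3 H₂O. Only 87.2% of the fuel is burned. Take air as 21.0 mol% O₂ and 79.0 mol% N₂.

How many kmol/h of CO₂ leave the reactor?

309 kmol/h

Stoichiometric O₂ = 4.5 × 118 = 531 kmol/h; O₂ fed = 531 × 1.994 = 1059 kmol/h.
N₂ fed = 1059 × 79/21 = 3983 kmol/h.
Fuel reacted = 0.872 × 118 → ξ = 102.9 kmol/h.
Outlet (n = n₀ + ν ξ):
  C₃H₆: 118 − 1(102.9) = 15.1
  O₂: 1059 − 4.5(102.9) = 595.8
  N₂: 3983 (inert)
  CO₂: 0 + 3(102.9) = 308.7
  H₂O: 0 + 3(102.9) = 308.7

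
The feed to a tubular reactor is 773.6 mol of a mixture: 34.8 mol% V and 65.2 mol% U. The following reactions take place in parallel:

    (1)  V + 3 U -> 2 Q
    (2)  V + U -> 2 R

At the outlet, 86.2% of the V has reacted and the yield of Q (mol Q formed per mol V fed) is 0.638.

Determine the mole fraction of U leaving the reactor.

Yield of Q: 2ξ₁ / 269.2 = 0.638 → ξ₁ = 85.88 mol.
Conversion of V: 1ξ₁ + 1ξ₂ = 0.862 × 269.2 = 232.1 → ξ₂ = 146.2 mol.
Outlet amounts (n = n₀ + Σ ν·ξ):
  V: 269.2 − 1(85.88) − 1(146.2) = 37.15
  U: 504.4 − 3(85.88) − 1(146.2) = 100.6
  Q: 0 + 2(85.88) = 171.8
  R: 0 + 2(146.2) = 292.4
Total out = 601.8 mol; y_U = 100.6 / 601.8 = 0.1671.

0.167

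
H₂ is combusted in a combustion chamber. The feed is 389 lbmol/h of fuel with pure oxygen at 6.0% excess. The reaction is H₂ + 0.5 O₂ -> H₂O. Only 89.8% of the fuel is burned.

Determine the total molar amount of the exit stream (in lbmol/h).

Stoichiometric O₂ = 0.5 × 389 = 194.5 lbmol/h; O₂ fed = 194.5 × 1.060 = 206.2 lbmol/h.
Fuel reacted = 0.898 × 389 → ξ = 349.3 lbmol/h.
Outlet (n = n₀ + ν ξ):
  H₂: 389 − 1(349.3) = 39.68
  O₂: 206.2 − 0.5(349.3) = 31.51
  H₂O: 0 + 1(349.3) = 349.3
Total out = 39.68 + 31.51 + 349.3 = 420.5 lbmol/h.

421 lbmol/h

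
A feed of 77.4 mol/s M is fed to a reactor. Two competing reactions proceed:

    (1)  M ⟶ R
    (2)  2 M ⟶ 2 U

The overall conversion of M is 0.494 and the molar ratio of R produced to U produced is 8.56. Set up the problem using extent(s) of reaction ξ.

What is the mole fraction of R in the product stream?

0.442

Conversion of M: M consumed = 0.494 × 77.4 = 38.24 mol/s = 1ξ₁ + 2ξ₂.
Selectivity: 1ξ₁ / (2ξ₂) = 8.56 → ξ₁ = 17.12 ξ₂.
Substitute: (1·17.12 + 2) ξ₂ = 38.24 → ξ₂ = 2 mol/s, ξ₁ = 34.24 mol/s.
Outlet amounts (n = n₀ + Σ ν·ξ):
  M: 77.4 − 1(34.24) − 2(2) = 39.16
  R: 0 + 1(34.24) = 34.24
  U: 0 + 2(2) = 4
Total out = 77.4 mol/s; y_R = 34.24 / 77.4 = 0.4423.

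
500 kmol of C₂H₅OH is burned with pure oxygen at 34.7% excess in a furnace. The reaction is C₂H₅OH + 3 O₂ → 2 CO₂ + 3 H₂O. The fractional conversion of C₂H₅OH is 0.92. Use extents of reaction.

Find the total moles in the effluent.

2980 kmol

Stoichiometric O₂ = 3 × 500 = 1500 kmol; O₂ fed = 1500 × 1.347 = 2020 kmol.
Fuel reacted = 0.92 × 500 → ξ = 460 kmol.
Outlet (n = n₀ + ν ξ):
  C₂H₅OH: 500 − 1(460) = 40
  O₂: 2020 − 3(460) = 640.5
  CO₂: 0 + 2(460) = 920
  H₂O: 0 + 3(460) = 1380
Total out = 40 + 640.5 + 920 + 1380 = 2980 kmol.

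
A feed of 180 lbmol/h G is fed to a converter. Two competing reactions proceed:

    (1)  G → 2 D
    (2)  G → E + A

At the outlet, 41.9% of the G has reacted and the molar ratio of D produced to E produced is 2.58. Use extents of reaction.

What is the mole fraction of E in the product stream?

Conversion of G: G consumed = 0.419 × 180 = 75.42 lbmol/h = 1ξ₁ + 1ξ₂.
Selectivity: 2ξ₁ / (1ξ₂) = 2.58 → ξ₁ = 1.29 ξ₂.
Substitute: (1·1.29 + 1) ξ₂ = 75.42 → ξ₂ = 32.93 lbmol/h, ξ₁ = 42.49 lbmol/h.
Outlet amounts (n = n₀ + Σ ν·ξ):
  G: 180 − 1(42.49) − 1(32.93) = 104.6
  D: 0 + 2(42.49) = 84.97
  E: 0 + 1(32.93) = 32.93
  A: 0 + 1(32.93) = 32.93
Total out = 255.4 lbmol/h; y_E = 32.93 / 255.4 = 0.1289.

0.129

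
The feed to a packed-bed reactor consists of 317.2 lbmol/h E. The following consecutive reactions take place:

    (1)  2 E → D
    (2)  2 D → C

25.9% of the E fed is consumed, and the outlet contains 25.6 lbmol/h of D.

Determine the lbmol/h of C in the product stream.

Conversion of E: E consumed = 2ξ₁ = 0.259 × 317.2 → ξ₁ = 41.08 lbmol/h.
D balance: n_D = 0 + 1ξ₁ − 2ξ₂ = 25.6 → ξ₂ = (1·41.08 − 25.6)/2 = 7.739 lbmol/h.
Outlet amounts (n = n₀ + Σ ν·ξ):
  E: 317.2 − 2(41.08) = 235
  D: 0 + 1(41.08) − 2(7.739) = 25.6
  C: 0 + 1(7.739) = 7.739

7.74 lbmol/h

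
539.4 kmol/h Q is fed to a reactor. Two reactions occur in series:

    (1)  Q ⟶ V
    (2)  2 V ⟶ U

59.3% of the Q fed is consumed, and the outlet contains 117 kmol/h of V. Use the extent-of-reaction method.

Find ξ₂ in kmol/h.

ξ₂ = 101 kmol/h

Conversion of Q: Q consumed = 1ξ₁ = 0.593 × 539.4 → ξ₁ = 319.9 kmol/h.
V balance: n_V = 0 + 1ξ₁ − 2ξ₂ = 117 → ξ₂ = (1·319.9 − 117)/2 = 101.4 kmol/h.
Outlet amounts (n = n₀ + Σ ν·ξ):
  Q: 539.4 − 1(319.9) = 219.5
  V: 0 + 1(319.9) − 2(101.4) = 117
  U: 0 + 1(101.4) = 101.4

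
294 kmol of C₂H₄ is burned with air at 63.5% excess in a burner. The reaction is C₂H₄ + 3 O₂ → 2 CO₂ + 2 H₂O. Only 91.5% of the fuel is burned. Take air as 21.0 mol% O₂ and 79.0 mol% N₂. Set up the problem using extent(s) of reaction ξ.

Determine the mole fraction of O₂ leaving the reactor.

Stoichiometric O₂ = 3 × 294 = 882 kmol; O₂ fed = 882 × 1.635 = 1442 kmol.
N₂ fed = 1442 × 79/21 = 5425 kmol.
Fuel reacted = 0.915 × 294 → ξ = 269 kmol.
Outlet (n = n₀ + ν ξ):
  C₂H₄: 294 − 1(269) = 24.99
  O₂: 1442 − 3(269) = 635
  N₂: 5425 (inert)
  CO₂: 0 + 2(269) = 538
  H₂O: 0 + 2(269) = 538
Total out = 7161 kmol; y_O₂ = 635 / 7161 = 0.08868.

0.0887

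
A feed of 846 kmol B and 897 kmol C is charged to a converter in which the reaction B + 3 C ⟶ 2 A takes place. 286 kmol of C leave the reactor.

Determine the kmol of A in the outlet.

407 kmol

For C: n = n₀ − 3ξ → 286 = 897 − 3ξ, giving ξ = 203.7 kmol.
Outlet amounts (n = n₀ + ν ξ):
  B: 846 − 1(203.7) = 642.3
  C: 897 − 3(203.7) = 286
  A: 0 + 2(203.7) = 407.3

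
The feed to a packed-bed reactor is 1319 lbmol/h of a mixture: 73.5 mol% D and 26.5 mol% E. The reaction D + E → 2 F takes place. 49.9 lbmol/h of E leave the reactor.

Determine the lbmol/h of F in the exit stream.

599 lbmol/h

For E: n = n₀ − 1ξ → 49.9 = 349.5 − 1ξ, giving ξ = 299.6 lbmol/h.
Outlet amounts (n = n₀ + ν ξ):
  D: 969.5 − 1(299.6) = 669.8
  E: 349.5 − 1(299.6) = 49.9
  F: 0 + 2(299.6) = 599.3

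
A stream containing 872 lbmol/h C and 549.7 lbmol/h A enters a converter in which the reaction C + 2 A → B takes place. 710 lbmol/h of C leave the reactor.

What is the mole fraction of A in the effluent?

For C: n = n₀ − 1ξ → 710 = 872 − 1ξ, giving ξ = 162 lbmol/h.
Outlet amounts (n = n₀ + ν ξ):
  C: 872 − 1(162) = 710
  A: 549.7 − 2(162) = 225.7
  B: 0 + 1(162) = 162
Total out = 1098 lbmol/h; y_A = 225.7 / 1098 = 0.2056.

0.206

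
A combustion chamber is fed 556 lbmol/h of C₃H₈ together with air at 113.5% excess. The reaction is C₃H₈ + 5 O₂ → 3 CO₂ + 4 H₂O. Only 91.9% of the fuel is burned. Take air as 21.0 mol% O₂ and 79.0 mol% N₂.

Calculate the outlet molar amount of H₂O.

2040 lbmol/h

Stoichiometric O₂ = 5 × 556 = 2780 lbmol/h; O₂ fed = 2780 × 2.135 = 5935 lbmol/h.
N₂ fed = 5935 × 79/21 = 22330 lbmol/h.
Fuel reacted = 0.919 × 556 → ξ = 511 lbmol/h.
Outlet (n = n₀ + ν ξ):
  C₃H₈: 556 − 1(511) = 45.04
  O₂: 5935 − 5(511) = 3380
  N₂: 22330 (inert)
  CO₂: 0 + 3(511) = 1533
  H₂O: 0 + 4(511) = 2044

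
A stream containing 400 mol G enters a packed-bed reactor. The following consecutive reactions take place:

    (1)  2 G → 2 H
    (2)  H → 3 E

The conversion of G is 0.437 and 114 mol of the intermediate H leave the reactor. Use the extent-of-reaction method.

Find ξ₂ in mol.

ξ₂ = 60.8 mol

Conversion of G: G consumed = 2ξ₁ = 0.437 × 400 → ξ₁ = 87.4 mol.
H balance: n_H = 0 + 2ξ₁ − 1ξ₂ = 114 → ξ₂ = (2·87.4 − 114)/1 = 60.8 mol.
Outlet amounts (n = n₀ + Σ ν·ξ):
  G: 400 − 2(87.4) = 225.2
  H: 0 + 2(87.4) − 1(60.8) = 114
  E: 0 + 3(60.8) = 182.4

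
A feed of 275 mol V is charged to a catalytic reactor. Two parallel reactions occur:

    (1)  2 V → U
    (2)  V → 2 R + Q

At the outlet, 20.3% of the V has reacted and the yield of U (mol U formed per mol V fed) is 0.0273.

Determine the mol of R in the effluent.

Yield of U: 1ξ₁ / 275 = 0.0273 → ξ₁ = 7.508 mol.
Conversion of V: 2ξ₁ + 1ξ₂ = 0.203 × 275 = 55.83 → ξ₂ = 40.81 mol.
Outlet amounts (n = n₀ + Σ ν·ξ):
  V: 275 − 2(7.508) − 1(40.81) = 219.2
  U: 0 + 1(7.508) = 7.508
  R: 0 + 2(40.81) = 81.62
  Q: 0 + 1(40.81) = 40.81

81.6 mol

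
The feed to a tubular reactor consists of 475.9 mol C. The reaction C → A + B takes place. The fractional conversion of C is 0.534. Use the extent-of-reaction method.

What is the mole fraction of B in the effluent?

0.348

C reacted = 0.534 × 475.9 = 254.1 mol; ν_C = −1, so ξ = 254.1/1 = 254.1 mol.
Outlet amounts (n = n₀ + ν ξ):
  C: 475.9 − 1(254.1) = 221.8
  A: 0 + 1(254.1) = 254.1
  B: 0 + 1(254.1) = 254.1
Total out = 730 mol; y_B = 254.1 / 730 = 0.3481.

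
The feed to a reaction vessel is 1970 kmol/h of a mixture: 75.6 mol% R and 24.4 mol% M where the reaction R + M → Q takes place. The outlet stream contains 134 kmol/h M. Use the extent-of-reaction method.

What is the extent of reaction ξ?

For M: n = n₀ − 1ξ → 134 = 480.7 − 1ξ, giving ξ = 346.7 kmol/h.
Outlet amounts (n = n₀ + ν ξ):
  R: 1489 − 1(346.7) = 1143
  M: 480.7 − 1(346.7) = 134
  Q: 0 + 1(346.7) = 346.7

ξ = 347 kmol/h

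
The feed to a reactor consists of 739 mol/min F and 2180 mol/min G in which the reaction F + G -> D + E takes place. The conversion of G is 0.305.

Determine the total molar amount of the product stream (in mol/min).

2920 mol/min

G reacted = 0.305 × 2180 = 664.9 mol/min; ν_G = −1, so ξ = 664.9/1 = 664.9 mol/min.
Outlet amounts (n = n₀ + ν ξ):
  F: 739 − 1(664.9) = 74.1
  G: 2180 − 1(664.9) = 1515
  D: 0 + 1(664.9) = 664.9
  E: 0 + 1(664.9) = 664.9
Total out = 74.1 + 1515 + 664.9 + 664.9 = 2919 mol/min.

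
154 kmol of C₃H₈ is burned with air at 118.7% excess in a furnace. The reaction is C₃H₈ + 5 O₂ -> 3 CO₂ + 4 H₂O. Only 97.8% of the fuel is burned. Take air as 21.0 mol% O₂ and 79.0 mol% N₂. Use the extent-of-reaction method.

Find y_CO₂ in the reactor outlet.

0.0543

Stoichiometric O₂ = 5 × 154 = 770 kmol; O₂ fed = 770 × 2.187 = 1684 kmol.
N₂ fed = 1684 × 79/21 = 6335 kmol.
Fuel reacted = 0.978 × 154 → ξ = 150.6 kmol.
Outlet (n = n₀ + ν ξ):
  C₃H₈: 154 − 1(150.6) = 3.388
  O₂: 1684 − 5(150.6) = 930.9
  N₂: 6335 (inert)
  CO₂: 0 + 3(150.6) = 451.8
  H₂O: 0 + 4(150.6) = 602.4
Total out = 8324 kmol; y_CO₂ = 451.8 / 8324 = 0.05428.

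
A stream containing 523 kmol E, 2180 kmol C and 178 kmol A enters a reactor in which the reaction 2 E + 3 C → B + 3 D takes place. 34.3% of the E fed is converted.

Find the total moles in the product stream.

2790 kmol

E reacted = 0.343 × 523 = 179.4 kmol; ν_E = −2, so ξ = 179.4/2 = 89.69 kmol.
Outlet amounts (n = n₀ + ν ξ):
  E: 523 − 2(89.69) = 343.6
  C: 2180 − 3(89.69) = 1911
  B: 0 + 1(89.69) = 89.69
  D: 0 + 3(89.69) = 269.1
  A: 178 (inert)
Total out = 343.6 + 1911 + 89.69 + 269.1 + 178 = 2791 kmol.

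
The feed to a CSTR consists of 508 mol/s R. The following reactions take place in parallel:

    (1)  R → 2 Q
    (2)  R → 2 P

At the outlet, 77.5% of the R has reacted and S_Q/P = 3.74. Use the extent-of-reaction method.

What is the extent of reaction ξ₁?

ξ₁ = 311 mol/s

Conversion of R: R consumed = 0.775 × 508 = 393.7 mol/s = 1ξ₁ + 1ξ₂.
Selectivity: 2ξ₁ / (2ξ₂) = 3.74 → ξ₁ = 3.74 ξ₂.
Substitute: (1·3.74 + 1) ξ₂ = 393.7 → ξ₂ = 83.06 mol/s, ξ₁ = 310.6 mol/s.
Outlet amounts (n = n₀ + Σ ν·ξ):
  R: 508 − 1(310.6) − 1(83.06) = 114.3
  Q: 0 + 2(310.6) = 621.3
  P: 0 + 2(83.06) = 166.1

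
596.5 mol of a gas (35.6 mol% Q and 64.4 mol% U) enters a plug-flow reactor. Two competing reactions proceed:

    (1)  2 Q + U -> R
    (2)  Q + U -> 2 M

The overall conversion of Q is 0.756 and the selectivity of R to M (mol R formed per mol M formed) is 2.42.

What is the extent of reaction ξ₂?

Conversion of Q: Q consumed = 0.756 × 212.4 = 160.5 mol = 2ξ₁ + 1ξ₂.
Selectivity: 1ξ₁ / (2ξ₂) = 2.42 → ξ₁ = 4.84 ξ₂.
Substitute: (2·4.84 + 1) ξ₂ = 160.5 → ξ₂ = 15.03 mol, ξ₁ = 72.75 mol.
Outlet amounts (n = n₀ + Σ ν·ξ):
  Q: 212.4 − 2(72.75) − 1(15.03) = 51.81
  U: 384.1 − 1(72.75) − 1(15.03) = 296.4
  R: 0 + 1(72.75) = 72.75
  M: 0 + 2(15.03) = 30.06

ξ₂ = 15 mol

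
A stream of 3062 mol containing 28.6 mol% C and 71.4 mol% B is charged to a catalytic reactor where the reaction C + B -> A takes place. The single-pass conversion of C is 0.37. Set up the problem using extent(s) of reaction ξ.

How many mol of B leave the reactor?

C reacted = 0.37 × 875.7 = 324 mol; ν_C = −1, so ξ = 324/1 = 324 mol.
Outlet amounts (n = n₀ + ν ξ):
  C: 875.7 − 1(324) = 551.7
  B: 2186 − 1(324) = 1862
  A: 0 + 1(324) = 324

1860 mol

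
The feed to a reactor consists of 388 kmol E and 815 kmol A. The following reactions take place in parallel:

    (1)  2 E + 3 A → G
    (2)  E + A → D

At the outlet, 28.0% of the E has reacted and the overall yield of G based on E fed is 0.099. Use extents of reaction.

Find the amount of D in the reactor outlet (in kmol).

31.8 kmol

Yield of G: 1ξ₁ / 388 = 0.099 → ξ₁ = 38.41 kmol.
Conversion of E: 2ξ₁ + 1ξ₂ = 0.28 × 388 = 108.6 → ξ₂ = 31.82 kmol.
Outlet amounts (n = n₀ + Σ ν·ξ):
  E: 388 − 2(38.41) − 1(31.82) = 279.4
  A: 815 − 3(38.41) − 1(31.82) = 667.9
  G: 0 + 1(38.41) = 38.41
  D: 0 + 1(31.82) = 31.82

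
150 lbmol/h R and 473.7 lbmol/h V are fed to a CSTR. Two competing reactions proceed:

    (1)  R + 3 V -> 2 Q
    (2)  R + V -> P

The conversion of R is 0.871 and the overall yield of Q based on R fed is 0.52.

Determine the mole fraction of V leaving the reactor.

0.584

Yield of Q: 2ξ₁ / 150 = 0.52 → ξ₁ = 39 lbmol/h.
Conversion of R: 1ξ₁ + 1ξ₂ = 0.871 × 150 = 130.7 → ξ₂ = 91.65 lbmol/h.
Outlet amounts (n = n₀ + Σ ν·ξ):
  R: 150 − 1(39) − 1(91.65) = 19.35
  V: 473.7 − 3(39) − 1(91.65) = 265
  Q: 0 + 2(39) = 78
  P: 0 + 1(91.65) = 91.65
Total out = 454 lbmol/h; y_V = 265 / 454 = 0.5837.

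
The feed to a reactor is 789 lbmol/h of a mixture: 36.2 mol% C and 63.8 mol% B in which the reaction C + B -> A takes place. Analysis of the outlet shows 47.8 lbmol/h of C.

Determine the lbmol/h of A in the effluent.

For C: n = n₀ − 1ξ → 47.8 = 285.6 − 1ξ, giving ξ = 237.8 lbmol/h.
Outlet amounts (n = n₀ + ν ξ):
  C: 285.6 − 1(237.8) = 47.8
  B: 503.4 − 1(237.8) = 265.6
  A: 0 + 1(237.8) = 237.8

238 lbmol/h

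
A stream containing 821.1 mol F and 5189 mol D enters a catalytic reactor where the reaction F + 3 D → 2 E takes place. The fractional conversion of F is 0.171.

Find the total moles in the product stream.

F reacted = 0.171 × 821.1 = 140.4 mol; ν_F = −1, so ξ = 140.4/1 = 140.4 mol.
Outlet amounts (n = n₀ + ν ξ):
  F: 821.1 − 1(140.4) = 680.7
  D: 5189 − 3(140.4) = 4768
  E: 0 + 2(140.4) = 280.8
Total out = 680.7 + 4768 + 280.8 = 5729 mol.

5730 mol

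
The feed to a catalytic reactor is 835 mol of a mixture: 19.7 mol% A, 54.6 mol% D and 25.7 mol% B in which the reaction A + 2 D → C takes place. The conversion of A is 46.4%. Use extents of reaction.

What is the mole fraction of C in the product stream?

0.112

A reacted = 0.464 × 164.5 = 76.33 mol; ν_A = −1, so ξ = 76.33/1 = 76.33 mol.
Outlet amounts (n = n₀ + ν ξ):
  A: 164.5 − 1(76.33) = 88.17
  D: 455.9 − 2(76.33) = 303.3
  C: 0 + 1(76.33) = 76.33
  B: 214.6 (inert)
Total out = 682.3 mol; y_C = 76.33 / 682.3 = 0.1119.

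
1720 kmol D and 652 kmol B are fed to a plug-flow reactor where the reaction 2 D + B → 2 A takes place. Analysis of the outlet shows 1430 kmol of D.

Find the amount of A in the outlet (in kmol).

For D: n = n₀ − 2ξ → 1430 = 1720 − 2ξ, giving ξ = 145 kmol.
Outlet amounts (n = n₀ + ν ξ):
  D: 1720 − 2(145) = 1430
  B: 652 − 1(145) = 507
  A: 0 + 2(145) = 290

290 kmol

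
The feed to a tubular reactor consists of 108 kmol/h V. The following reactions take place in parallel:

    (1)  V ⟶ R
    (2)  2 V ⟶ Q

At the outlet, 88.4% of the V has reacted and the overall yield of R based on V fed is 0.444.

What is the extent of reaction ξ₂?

ξ₂ = 23.8 kmol/h

Yield of R: 1ξ₁ / 108 = 0.444 → ξ₁ = 47.95 kmol/h.
Conversion of V: 1ξ₁ + 2ξ₂ = 0.884 × 108 = 95.47 → ξ₂ = 23.76 kmol/h.
Outlet amounts (n = n₀ + Σ ν·ξ):
  V: 108 − 1(47.95) − 2(23.76) = 12.53
  R: 0 + 1(47.95) = 47.95
  Q: 0 + 1(23.76) = 23.76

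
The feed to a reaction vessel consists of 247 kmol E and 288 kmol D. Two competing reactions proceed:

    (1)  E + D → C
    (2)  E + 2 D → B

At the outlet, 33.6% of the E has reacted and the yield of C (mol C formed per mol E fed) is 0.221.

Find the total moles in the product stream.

Yield of C: 1ξ₁ / 247 = 0.221 → ξ₁ = 54.59 kmol.
Conversion of E: 1ξ₁ + 1ξ₂ = 0.336 × 247 = 82.99 → ξ₂ = 28.41 kmol.
Outlet amounts (n = n₀ + Σ ν·ξ):
  E: 247 − 1(54.59) − 1(28.41) = 164
  D: 288 − 1(54.59) − 2(28.41) = 176.6
  C: 0 + 1(54.59) = 54.59
  B: 0 + 1(28.41) = 28.41
Total out = 164 + 176.6 + 54.59 + 28.41 = 423.6 kmol.

424 kmol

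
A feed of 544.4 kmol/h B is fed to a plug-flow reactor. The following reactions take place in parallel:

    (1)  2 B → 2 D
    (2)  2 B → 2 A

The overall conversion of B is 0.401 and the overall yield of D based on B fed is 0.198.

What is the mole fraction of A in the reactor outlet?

Yield of D: 2ξ₁ / 544.4 = 0.198 → ξ₁ = 53.9 kmol/h.
Conversion of B: 2ξ₁ + 2ξ₂ = 0.401 × 544.4 = 218.3 → ξ₂ = 55.26 kmol/h.
Outlet amounts (n = n₀ + Σ ν·ξ):
  B: 544.4 − 2(53.9) − 2(55.26) = 326.1
  D: 0 + 2(53.9) = 107.8
  A: 0 + 2(55.26) = 110.5
Total out = 544.4 kmol/h; y_A = 110.5 / 544.4 = 0.203.

0.203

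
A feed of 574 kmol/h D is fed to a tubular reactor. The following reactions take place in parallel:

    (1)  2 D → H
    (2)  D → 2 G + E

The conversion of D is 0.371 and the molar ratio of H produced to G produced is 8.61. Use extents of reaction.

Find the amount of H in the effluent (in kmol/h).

Conversion of D: D consumed = 0.371 × 574 = 213 kmol/h = 2ξ₁ + 1ξ₂.
Selectivity: 1ξ₁ / (2ξ₂) = 8.61 → ξ₁ = 17.22 ξ₂.
Substitute: (2·17.22 + 1) ξ₂ = 213 → ξ₂ = 6.009 kmol/h, ξ₁ = 103.5 kmol/h.
Outlet amounts (n = n₀ + Σ ν·ξ):
  D: 574 − 2(103.5) − 1(6.009) = 361
  H: 0 + 1(103.5) = 103.5
  G: 0 + 2(6.009) = 12.02
  E: 0 + 1(6.009) = 6.009

103 kmol/h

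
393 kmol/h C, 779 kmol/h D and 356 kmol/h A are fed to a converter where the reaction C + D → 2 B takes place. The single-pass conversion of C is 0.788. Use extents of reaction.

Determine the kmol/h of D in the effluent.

C reacted = 0.788 × 393 = 309.7 kmol/h; ν_C = −1, so ξ = 309.7/1 = 309.7 kmol/h.
Outlet amounts (n = n₀ + ν ξ):
  C: 393 − 1(309.7) = 83.32
  D: 779 − 1(309.7) = 469.3
  B: 0 + 2(309.7) = 619.4
  A: 356 (inert)

469 kmol/h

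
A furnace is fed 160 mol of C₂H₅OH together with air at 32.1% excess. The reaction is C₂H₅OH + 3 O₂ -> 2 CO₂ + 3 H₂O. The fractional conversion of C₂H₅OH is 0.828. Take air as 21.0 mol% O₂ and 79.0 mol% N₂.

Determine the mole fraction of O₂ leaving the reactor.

Stoichiometric O₂ = 3 × 160 = 480 mol; O₂ fed = 480 × 1.321 = 634.1 mol.
N₂ fed = 634.1 × 79/21 = 2385 mol.
Fuel reacted = 0.828 × 160 → ξ = 132.5 mol.
Outlet (n = n₀ + ν ξ):
  C₂H₅OH: 160 − 1(132.5) = 27.52
  O₂: 634.1 − 3(132.5) = 236.6
  N₂: 2385 (inert)
  CO₂: 0 + 2(132.5) = 265
  H₂O: 0 + 3(132.5) = 397.4
Total out = 3312 mol; y_O₂ = 236.6 / 3312 = 0.07145.

0.0715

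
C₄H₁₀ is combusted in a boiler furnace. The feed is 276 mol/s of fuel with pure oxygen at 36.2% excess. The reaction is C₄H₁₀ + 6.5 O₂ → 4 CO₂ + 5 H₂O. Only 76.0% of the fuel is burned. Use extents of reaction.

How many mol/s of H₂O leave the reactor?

1050 mol/s

Stoichiometric O₂ = 6.5 × 276 = 1794 mol/s; O₂ fed = 1794 × 1.362 = 2443 mol/s.
Fuel reacted = 0.76 × 276 → ξ = 209.8 mol/s.
Outlet (n = n₀ + ν ξ):
  C₄H₁₀: 276 − 1(209.8) = 66.24
  O₂: 2443 − 6.5(209.8) = 1080
  CO₂: 0 + 4(209.8) = 839
  H₂O: 0 + 5(209.8) = 1049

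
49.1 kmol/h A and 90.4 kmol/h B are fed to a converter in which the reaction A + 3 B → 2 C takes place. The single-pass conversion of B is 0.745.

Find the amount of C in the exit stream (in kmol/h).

44.9 kmol/h

B reacted = 0.745 × 90.4 = 67.35 kmol/h; ν_B = −3, so ξ = 67.35/3 = 22.45 kmol/h.
Outlet amounts (n = n₀ + ν ξ):
  A: 49.1 − 1(22.45) = 26.65
  B: 90.4 − 3(22.45) = 23.05
  C: 0 + 2(22.45) = 44.9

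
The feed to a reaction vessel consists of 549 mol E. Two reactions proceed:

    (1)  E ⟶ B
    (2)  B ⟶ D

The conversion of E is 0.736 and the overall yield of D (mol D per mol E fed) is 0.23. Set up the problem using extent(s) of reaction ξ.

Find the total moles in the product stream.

549 mol

Conversion of E: E consumed = 1ξ₁ = 0.736 × 549 → ξ₁ = 404.1 mol.
Yield of D: 1ξ₂ / 549 = 0.23 → ξ₂ = 126.3 mol.
Outlet amounts (n = n₀ + Σ ν·ξ):
  E: 549 − 1(404.1) = 144.9
  B: 0 + 1(404.1) − 1(126.3) = 277.8
  D: 0 + 1(126.3) = 126.3
Total out = 144.9 + 277.8 + 126.3 = 549 mol.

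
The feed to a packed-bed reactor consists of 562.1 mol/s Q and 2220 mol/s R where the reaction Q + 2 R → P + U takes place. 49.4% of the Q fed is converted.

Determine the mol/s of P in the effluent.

Q reacted = 0.494 × 562.1 = 277.7 mol/s; ν_Q = −1, so ξ = 277.7/1 = 277.7 mol/s.
Outlet amounts (n = n₀ + ν ξ):
  Q: 562.1 − 1(277.7) = 284.4
  R: 2220 − 2(277.7) = 1665
  P: 0 + 1(277.7) = 277.7
  U: 0 + 1(277.7) = 277.7

278 mol/s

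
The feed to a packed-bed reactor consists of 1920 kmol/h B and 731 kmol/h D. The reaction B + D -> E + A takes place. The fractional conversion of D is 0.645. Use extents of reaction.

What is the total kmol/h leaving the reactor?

D reacted = 0.645 × 731 = 471.5 kmol/h; ν_D = −1, so ξ = 471.5/1 = 471.5 kmol/h.
Outlet amounts (n = n₀ + ν ξ):
  B: 1920 − 1(471.5) = 1449
  D: 731 − 1(471.5) = 259.5
  E: 0 + 1(471.5) = 471.5
  A: 0 + 1(471.5) = 471.5
Total out = 1449 + 259.5 + 471.5 + 471.5 = 2651 kmol/h.

2650 kmol/h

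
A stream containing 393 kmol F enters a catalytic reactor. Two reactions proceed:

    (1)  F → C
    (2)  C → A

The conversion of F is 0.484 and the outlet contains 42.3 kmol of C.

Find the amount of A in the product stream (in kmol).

Conversion of F: F consumed = 1ξ₁ = 0.484 × 393 → ξ₁ = 190.2 kmol.
C balance: n_C = 0 + 1ξ₁ − 1ξ₂ = 42.3 → ξ₂ = (1·190.2 − 42.3)/1 = 147.9 kmol.
Outlet amounts (n = n₀ + Σ ν·ξ):
  F: 393 − 1(190.2) = 202.8
  C: 0 + 1(190.2) − 1(147.9) = 42.3
  A: 0 + 1(147.9) = 147.9

148 kmol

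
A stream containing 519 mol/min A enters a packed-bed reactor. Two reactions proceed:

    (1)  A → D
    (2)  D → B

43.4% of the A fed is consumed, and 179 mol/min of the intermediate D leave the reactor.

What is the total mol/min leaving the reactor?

Conversion of A: A consumed = 1ξ₁ = 0.434 × 519 → ξ₁ = 225.2 mol/min.
D balance: n_D = 0 + 1ξ₁ − 1ξ₂ = 179 → ξ₂ = (1·225.2 − 179)/1 = 46.25 mol/min.
Outlet amounts (n = n₀ + Σ ν·ξ):
  A: 519 − 1(225.2) = 293.8
  D: 0 + 1(225.2) − 1(46.25) = 179
  B: 0 + 1(46.25) = 46.25
Total out = 293.8 + 179 + 46.25 = 519 mol/min.

519 mol/min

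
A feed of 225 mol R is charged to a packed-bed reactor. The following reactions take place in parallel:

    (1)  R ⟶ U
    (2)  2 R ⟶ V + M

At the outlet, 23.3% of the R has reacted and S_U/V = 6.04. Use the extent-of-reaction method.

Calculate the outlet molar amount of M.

Conversion of R: R consumed = 0.233 × 225 = 52.43 mol = 1ξ₁ + 2ξ₂.
Selectivity: 1ξ₁ / (1ξ₂) = 6.04 → ξ₁ = 6.04 ξ₂.
Substitute: (1·6.04 + 2) ξ₂ = 52.43 → ξ₂ = 6.521 mol, ξ₁ = 39.38 mol.
Outlet amounts (n = n₀ + Σ ν·ξ):
  R: 225 − 1(39.38) − 2(6.521) = 172.6
  U: 0 + 1(39.38) = 39.38
  V: 0 + 1(6.521) = 6.521
  M: 0 + 1(6.521) = 6.521

6.52 mol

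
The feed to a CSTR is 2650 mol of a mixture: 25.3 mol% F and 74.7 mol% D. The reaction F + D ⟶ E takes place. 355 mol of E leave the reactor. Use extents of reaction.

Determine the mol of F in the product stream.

For E: n = n₀ + 1ξ → 355 = 0 + 1ξ, giving ξ = 355 mol.
Outlet amounts (n = n₀ + ν ξ):
  F: 670.5 − 1(355) = 315.5
  D: 1980 − 1(355) = 1625
  E: 0 + 1(355) = 355

315 mol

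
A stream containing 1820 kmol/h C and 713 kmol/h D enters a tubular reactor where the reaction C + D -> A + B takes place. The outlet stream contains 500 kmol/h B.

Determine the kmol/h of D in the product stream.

For B: n = n₀ + 1ξ → 500 = 0 + 1ξ, giving ξ = 500 kmol/h.
Outlet amounts (n = n₀ + ν ξ):
  C: 1820 − 1(500) = 1320
  D: 713 − 1(500) = 213
  A: 0 + 1(500) = 500
  B: 0 + 1(500) = 500

213 kmol/h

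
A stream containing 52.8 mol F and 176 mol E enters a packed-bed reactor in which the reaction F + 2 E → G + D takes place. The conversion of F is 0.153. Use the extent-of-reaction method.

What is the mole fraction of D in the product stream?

0.0366

F reacted = 0.153 × 52.8 = 8.078 mol; ν_F = −1, so ξ = 8.078/1 = 8.078 mol.
Outlet amounts (n = n₀ + ν ξ):
  F: 52.8 − 1(8.078) = 44.72
  E: 176 − 2(8.078) = 159.8
  G: 0 + 1(8.078) = 8.078
  D: 0 + 1(8.078) = 8.078
Total out = 220.7 mol; y_D = 8.078 / 220.7 = 0.0366.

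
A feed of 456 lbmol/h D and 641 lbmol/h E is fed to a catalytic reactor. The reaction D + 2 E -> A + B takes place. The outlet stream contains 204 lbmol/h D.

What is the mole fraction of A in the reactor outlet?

0.298

For D: n = n₀ − 1ξ → 204 = 456 − 1ξ, giving ξ = 252 lbmol/h.
Outlet amounts (n = n₀ + ν ξ):
  D: 456 − 1(252) = 204
  E: 641 − 2(252) = 137
  A: 0 + 1(252) = 252
  B: 0 + 1(252) = 252
Total out = 845 lbmol/h; y_A = 252 / 845 = 0.2982.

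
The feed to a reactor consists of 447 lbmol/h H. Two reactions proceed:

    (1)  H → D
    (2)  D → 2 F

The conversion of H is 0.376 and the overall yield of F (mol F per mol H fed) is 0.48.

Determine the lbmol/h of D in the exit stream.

Conversion of H: H consumed = 1ξ₁ = 0.376 × 447 → ξ₁ = 168.1 lbmol/h.
Yield of F: 2ξ₂ / 447 = 0.48 → ξ₂ = 107.3 lbmol/h.
Outlet amounts (n = n₀ + Σ ν·ξ):
  H: 447 − 1(168.1) = 278.9
  D: 0 + 1(168.1) − 1(107.3) = 60.79
  F: 0 + 2(107.3) = 214.6

60.8 lbmol/h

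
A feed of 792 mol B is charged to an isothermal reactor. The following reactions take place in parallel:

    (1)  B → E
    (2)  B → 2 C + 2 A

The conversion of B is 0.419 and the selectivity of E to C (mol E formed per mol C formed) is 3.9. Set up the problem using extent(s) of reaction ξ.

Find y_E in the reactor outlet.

0.325

Conversion of B: B consumed = 0.419 × 792 = 331.8 mol = 1ξ₁ + 1ξ₂.
Selectivity: 1ξ₁ / (2ξ₂) = 3.9 → ξ₁ = 7.8 ξ₂.
Substitute: (1·7.8 + 1) ξ₂ = 331.8 → ξ₂ = 37.71 mol, ξ₁ = 294.1 mol.
Outlet amounts (n = n₀ + Σ ν·ξ):
  B: 792 − 1(294.1) − 1(37.71) = 460.2
  E: 0 + 1(294.1) = 294.1
  C: 0 + 2(37.71) = 75.42
  A: 0 + 2(37.71) = 75.42
Total out = 905.1 mol; y_E = 294.1 / 905.1 = 0.325.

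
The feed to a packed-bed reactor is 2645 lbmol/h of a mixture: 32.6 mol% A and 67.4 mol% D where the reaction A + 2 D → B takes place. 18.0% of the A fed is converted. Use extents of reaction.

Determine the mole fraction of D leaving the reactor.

0.631

A reacted = 0.18 × 862.3 = 155.2 lbmol/h; ν_A = −1, so ξ = 155.2/1 = 155.2 lbmol/h.
Outlet amounts (n = n₀ + ν ξ):
  A: 862.3 − 1(155.2) = 707.1
  D: 1783 − 2(155.2) = 1472
  B: 0 + 1(155.2) = 155.2
Total out = 2335 lbmol/h; y_D = 1472 / 2335 = 0.6307.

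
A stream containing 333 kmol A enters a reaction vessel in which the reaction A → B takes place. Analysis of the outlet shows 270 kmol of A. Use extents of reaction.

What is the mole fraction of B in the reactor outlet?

For A: n = n₀ − 1ξ → 270 = 333 − 1ξ, giving ξ = 63 kmol.
Outlet amounts (n = n₀ + ν ξ):
  A: 333 − 1(63) = 270
  B: 0 + 1(63) = 63
Total out = 333 kmol; y_B = 63 / 333 = 0.1892.

0.189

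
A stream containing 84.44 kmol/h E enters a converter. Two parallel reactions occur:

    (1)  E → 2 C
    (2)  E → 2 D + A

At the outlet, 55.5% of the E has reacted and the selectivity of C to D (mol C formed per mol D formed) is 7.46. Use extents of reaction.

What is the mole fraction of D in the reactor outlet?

Conversion of E: E consumed = 0.555 × 84.44 = 46.86 kmol/h = 1ξ₁ + 1ξ₂.
Selectivity: 2ξ₁ / (2ξ₂) = 7.46 → ξ₁ = 7.46 ξ₂.
Substitute: (1·7.46 + 1) ξ₂ = 46.86 → ξ₂ = 5.54 kmol/h, ξ₁ = 41.32 kmol/h.
Outlet amounts (n = n₀ + Σ ν·ξ):
  E: 84.44 − 1(41.32) − 1(5.54) = 37.58
  C: 0 + 2(41.32) = 82.65
  D: 0 + 2(5.54) = 11.08
  A: 0 + 1(5.54) = 5.54
Total out = 136.8 kmol/h; y_D = 11.08 / 136.8 = 0.08096.

0.081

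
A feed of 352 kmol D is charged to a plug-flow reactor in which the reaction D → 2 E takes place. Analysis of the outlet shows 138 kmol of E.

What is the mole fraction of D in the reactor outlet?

For E: n = n₀ + 2ξ → 138 = 0 + 2ξ, giving ξ = 69 kmol.
Outlet amounts (n = n₀ + ν ξ):
  D: 352 − 1(69) = 283
  E: 0 + 2(69) = 138
Total out = 421 kmol; y_D = 283 / 421 = 0.6722.

0.672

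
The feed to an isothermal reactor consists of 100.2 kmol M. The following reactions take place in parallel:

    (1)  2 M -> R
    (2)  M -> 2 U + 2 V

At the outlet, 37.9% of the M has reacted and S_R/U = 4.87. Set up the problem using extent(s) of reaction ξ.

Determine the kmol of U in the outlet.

Conversion of M: M consumed = 0.379 × 100.2 = 37.98 kmol = 2ξ₁ + 1ξ₂.
Selectivity: 1ξ₁ / (2ξ₂) = 4.87 → ξ₁ = 9.74 ξ₂.
Substitute: (2·9.74 + 1) ξ₂ = 37.98 → ξ₂ = 1.854 kmol, ξ₁ = 18.06 kmol.
Outlet amounts (n = n₀ + Σ ν·ξ):
  M: 100.2 − 2(18.06) − 1(1.854) = 62.22
  R: 0 + 1(18.06) = 18.06
  U: 0 + 2(1.854) = 3.709
  V: 0 + 2(1.854) = 3.709

3.71 kmol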